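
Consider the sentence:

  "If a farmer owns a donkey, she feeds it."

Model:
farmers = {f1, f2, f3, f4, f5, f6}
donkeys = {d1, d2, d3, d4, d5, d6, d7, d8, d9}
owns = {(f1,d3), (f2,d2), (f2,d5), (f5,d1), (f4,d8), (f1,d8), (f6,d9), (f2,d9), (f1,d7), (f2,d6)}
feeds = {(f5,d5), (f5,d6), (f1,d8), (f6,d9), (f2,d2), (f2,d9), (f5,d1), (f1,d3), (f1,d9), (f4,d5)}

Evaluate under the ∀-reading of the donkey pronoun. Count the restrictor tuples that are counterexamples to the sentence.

4

"it" takes "a donkey" as antecedent — a donkey pronoun bound across the clause boundary.
Strong reading: for every (f,d) with owns(f,d), feeds(f,d).
Restrictor pairs: (f1,d3) ✓  (f1,d7) ✗  (f1,d8) ✓  (f2,d2) ✓  (f2,d5) ✗  (f2,d6) ✗  (f2,d9) ✓  (f4,d8) ✗  (f5,d1) ✓  (f6,d9) ✓
Counterexamples (restrictor pairs failing the scope): 4.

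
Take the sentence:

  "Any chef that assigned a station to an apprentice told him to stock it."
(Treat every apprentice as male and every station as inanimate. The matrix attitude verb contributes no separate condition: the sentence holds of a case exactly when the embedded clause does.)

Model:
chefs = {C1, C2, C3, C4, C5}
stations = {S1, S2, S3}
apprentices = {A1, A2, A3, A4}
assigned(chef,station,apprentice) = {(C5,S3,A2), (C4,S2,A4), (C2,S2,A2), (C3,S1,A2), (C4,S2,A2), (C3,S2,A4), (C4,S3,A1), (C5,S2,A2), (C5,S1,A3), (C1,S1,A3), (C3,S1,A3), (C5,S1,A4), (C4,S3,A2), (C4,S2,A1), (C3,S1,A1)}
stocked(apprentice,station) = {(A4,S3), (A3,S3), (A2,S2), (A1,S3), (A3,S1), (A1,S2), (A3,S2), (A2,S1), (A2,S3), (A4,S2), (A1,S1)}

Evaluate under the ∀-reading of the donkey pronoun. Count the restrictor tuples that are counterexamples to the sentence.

1

"him" takes "an apprentice" as antecedent and "it" takes "a station"; both are donkey pronouns co-varying with the restrictor.
Strong reading: for every (c,s,a) with assigned(c,s,a), stocked(a,s).
Restrictor triples: (C1,S1,A3)→stocked(A3,S1) ✓  (C2,S2,A2)→stocked(A2,S2) ✓  (C3,S1,A1)→stocked(A1,S1) ✓  (C3,S1,A2)→stocked(A2,S1) ✓  (C3,S1,A3)→stocked(A3,S1) ✓  (C3,S2,A4)→stocked(A4,S2) ✓  (C4,S2,A1)→stocked(A1,S2) ✓  (C4,S2,A2)→stocked(A2,S2) ✓  (C4,S2,A4)→stocked(A4,S2) ✓  (C4,S3,A1)→stocked(A1,S3) ✓  (C4,S3,A2)→stocked(A2,S3) ✓  (C5,S1,A3)→stocked(A3,S1) ✓  (C5,S1,A4)→stocked(A4,S1) ✗  (C5,S2,A2)→stocked(A2,S2) ✓  (C5,S3,A2)→stocked(A2,S3) ✓
Counterexamples (restrictor triples failing the scope): 1.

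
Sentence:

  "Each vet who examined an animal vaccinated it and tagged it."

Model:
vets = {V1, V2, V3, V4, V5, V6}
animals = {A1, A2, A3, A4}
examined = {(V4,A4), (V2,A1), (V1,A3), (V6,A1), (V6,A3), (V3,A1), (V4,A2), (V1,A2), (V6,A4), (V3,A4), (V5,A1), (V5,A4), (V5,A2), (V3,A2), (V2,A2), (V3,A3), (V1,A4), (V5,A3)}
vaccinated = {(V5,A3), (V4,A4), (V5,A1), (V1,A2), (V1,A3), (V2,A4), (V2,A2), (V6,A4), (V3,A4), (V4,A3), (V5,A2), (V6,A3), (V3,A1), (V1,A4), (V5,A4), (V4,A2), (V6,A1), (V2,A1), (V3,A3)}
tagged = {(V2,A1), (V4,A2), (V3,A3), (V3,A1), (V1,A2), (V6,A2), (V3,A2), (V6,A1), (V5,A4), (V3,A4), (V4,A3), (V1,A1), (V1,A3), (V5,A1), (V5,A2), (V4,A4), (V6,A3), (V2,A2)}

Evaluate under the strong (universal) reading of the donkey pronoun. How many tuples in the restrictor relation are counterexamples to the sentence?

"it" takes "an animal" as antecedent — a donkey pronoun bound across the clause boundary.
Strong reading: for every (v,a) with examined(v,a), vaccinated(v,a) ∧ tagged(v,a).
Restrictor pairs: (V1,A2) ✓  (V1,A3) ✓  (V1,A4) ✗  (V2,A1) ✓  (V2,A2) ✓  (V3,A1) ✓  (V3,A2) ✗  (V3,A3) ✓  (V3,A4) ✓  (V4,A2) ✓  (V4,A4) ✓  (V5,A1) ✓  (V5,A2) ✓  (V5,A3) ✗  (V5,A4) ✓  (V6,A1) ✓  (V6,A3) ✓  (V6,A4) ✗
Counterexamples (restrictor pairs failing the scope): 4.

4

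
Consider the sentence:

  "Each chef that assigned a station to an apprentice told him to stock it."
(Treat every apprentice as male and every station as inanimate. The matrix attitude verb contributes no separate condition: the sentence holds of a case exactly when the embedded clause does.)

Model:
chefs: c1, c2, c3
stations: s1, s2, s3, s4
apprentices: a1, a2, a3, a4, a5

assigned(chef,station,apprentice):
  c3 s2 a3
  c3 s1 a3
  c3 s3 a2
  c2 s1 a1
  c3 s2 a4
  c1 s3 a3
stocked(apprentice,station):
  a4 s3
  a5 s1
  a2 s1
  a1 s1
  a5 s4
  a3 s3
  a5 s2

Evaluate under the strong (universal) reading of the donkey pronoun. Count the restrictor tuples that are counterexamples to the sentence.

4

"him" takes "an apprentice" as antecedent and "it" takes "a station"; both are donkey pronouns co-varying with the restrictor.
Strong reading: for every (c,s,a) with assigned(c,s,a), stocked(a,s).
Restrictor triples: (c1,s3,a3)→stocked(a3,s3) ✓  (c2,s1,a1)→stocked(a1,s1) ✓  (c3,s1,a3)→stocked(a3,s1) ✗  (c3,s2,a3)→stocked(a3,s2) ✗  (c3,s2,a4)→stocked(a4,s2) ✗  (c3,s3,a2)→stocked(a2,s3) ✗
Counterexamples (restrictor triples failing the scope): 4.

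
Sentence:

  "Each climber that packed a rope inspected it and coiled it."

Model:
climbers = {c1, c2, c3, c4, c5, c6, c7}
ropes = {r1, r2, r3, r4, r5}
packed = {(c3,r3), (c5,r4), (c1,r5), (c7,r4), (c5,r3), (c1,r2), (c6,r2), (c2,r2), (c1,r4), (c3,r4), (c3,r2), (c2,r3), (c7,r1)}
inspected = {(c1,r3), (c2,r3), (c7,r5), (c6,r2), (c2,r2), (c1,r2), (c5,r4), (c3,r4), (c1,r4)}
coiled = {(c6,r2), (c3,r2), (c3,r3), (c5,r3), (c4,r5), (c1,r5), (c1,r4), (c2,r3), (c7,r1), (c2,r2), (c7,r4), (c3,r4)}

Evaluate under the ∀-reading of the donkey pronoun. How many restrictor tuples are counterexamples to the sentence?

8

"it" takes "a rope" as antecedent — a donkey pronoun bound across the clause boundary.
Strong reading: for every (c,r) with packed(c,r), inspected(c,r) ∧ coiled(c,r).
Restrictor pairs: (c1,r2) ✗  (c1,r4) ✓  (c1,r5) ✗  (c2,r2) ✓  (c2,r3) ✓  (c3,r2) ✗  (c3,r3) ✗  (c3,r4) ✓  (c5,r3) ✗  (c5,r4) ✗  (c6,r2) ✓  (c7,r1) ✗  (c7,r4) ✗
Counterexamples (restrictor pairs failing the scope): 8.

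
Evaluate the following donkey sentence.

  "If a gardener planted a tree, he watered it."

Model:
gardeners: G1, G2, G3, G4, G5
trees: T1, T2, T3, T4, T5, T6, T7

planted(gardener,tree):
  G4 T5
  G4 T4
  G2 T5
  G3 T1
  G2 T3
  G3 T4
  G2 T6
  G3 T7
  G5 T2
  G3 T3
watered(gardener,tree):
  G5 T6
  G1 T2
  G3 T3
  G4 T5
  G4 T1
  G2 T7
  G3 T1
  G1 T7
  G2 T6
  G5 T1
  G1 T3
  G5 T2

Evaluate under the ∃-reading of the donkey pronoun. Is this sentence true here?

True

"it" takes "a tree" as antecedent — a donkey pronoun bound across the clause boundary.
Weak reading: every gardener g with some planted-tree has at least one planted-tree t such that watered(g,t).
Per gardener: G2:✓  G3:✓  G4:✓  G5:✓
Every gardener in the restrictor has a witness.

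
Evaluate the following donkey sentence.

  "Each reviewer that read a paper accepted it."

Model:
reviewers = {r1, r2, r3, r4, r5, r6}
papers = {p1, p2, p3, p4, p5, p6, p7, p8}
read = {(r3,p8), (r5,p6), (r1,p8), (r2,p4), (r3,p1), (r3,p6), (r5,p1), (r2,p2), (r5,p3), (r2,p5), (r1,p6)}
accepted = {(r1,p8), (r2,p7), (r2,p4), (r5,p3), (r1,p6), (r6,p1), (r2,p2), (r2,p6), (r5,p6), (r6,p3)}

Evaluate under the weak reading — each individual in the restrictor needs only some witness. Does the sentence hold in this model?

False

"it" takes "a paper" as antecedent — a donkey pronoun bound across the clause boundary.
Weak reading: every reviewer r with some read-paper has at least one read-paper p such that accepted(r,p).
Per reviewer: r1:✓  r2:✓  r3:✗  r5:✓
r3 has no witness among its read-papers.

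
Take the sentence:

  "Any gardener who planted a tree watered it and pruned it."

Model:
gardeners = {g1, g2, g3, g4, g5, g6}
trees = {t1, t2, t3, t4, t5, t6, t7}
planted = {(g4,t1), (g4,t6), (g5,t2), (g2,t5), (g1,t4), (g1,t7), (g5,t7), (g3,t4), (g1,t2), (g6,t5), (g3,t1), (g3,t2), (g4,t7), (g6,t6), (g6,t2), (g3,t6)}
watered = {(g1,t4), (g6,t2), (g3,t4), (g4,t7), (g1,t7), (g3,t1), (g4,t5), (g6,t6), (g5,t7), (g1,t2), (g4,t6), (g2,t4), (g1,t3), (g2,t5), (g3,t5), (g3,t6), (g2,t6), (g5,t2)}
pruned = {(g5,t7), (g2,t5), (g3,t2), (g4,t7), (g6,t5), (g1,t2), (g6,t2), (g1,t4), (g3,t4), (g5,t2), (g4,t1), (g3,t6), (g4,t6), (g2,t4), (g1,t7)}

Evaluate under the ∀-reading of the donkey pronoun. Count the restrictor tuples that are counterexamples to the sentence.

"it" takes "a tree" as antecedent — a donkey pronoun bound across the clause boundary.
Strong reading: for every (g,t) with planted(g,t), watered(g,t) ∧ pruned(g,t).
Restrictor pairs: (g1,t2) ✓  (g1,t4) ✓  (g1,t7) ✓  (g2,t5) ✓  (g3,t1) ✗  (g3,t2) ✗  (g3,t4) ✓  (g3,t6) ✓  (g4,t1) ✗  (g4,t6) ✓  (g4,t7) ✓  (g5,t2) ✓  (g5,t7) ✓  (g6,t2) ✓  (g6,t5) ✗  (g6,t6) ✗
Counterexamples (restrictor pairs failing the scope): 5.

5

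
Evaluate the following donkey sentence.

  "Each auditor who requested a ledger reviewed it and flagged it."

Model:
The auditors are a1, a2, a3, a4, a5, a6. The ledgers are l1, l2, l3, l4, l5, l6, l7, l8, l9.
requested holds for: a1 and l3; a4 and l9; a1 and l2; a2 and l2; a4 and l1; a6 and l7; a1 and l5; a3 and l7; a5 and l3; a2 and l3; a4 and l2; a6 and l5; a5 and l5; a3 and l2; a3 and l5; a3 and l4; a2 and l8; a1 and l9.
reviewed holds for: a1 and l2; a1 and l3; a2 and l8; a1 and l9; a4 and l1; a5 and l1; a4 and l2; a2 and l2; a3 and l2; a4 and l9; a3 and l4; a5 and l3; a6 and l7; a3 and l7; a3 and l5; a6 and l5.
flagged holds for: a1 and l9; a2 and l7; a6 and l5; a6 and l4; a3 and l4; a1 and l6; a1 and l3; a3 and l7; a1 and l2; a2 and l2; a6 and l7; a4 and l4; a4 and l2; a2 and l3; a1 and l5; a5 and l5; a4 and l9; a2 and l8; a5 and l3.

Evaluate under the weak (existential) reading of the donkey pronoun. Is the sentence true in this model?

"it" takes "a ledger" as antecedent — a donkey pronoun bound across the clause boundary.
Weak reading: every auditor a with some requested-ledger has at least one requested-ledger l such that reviewed(a,l) ∧ flagged(a,l).
Per auditor: a1:✓  a2:✓  a3:✓  a4:✓  a5:✓  a6:✓
Every auditor in the restrictor has a witness.

True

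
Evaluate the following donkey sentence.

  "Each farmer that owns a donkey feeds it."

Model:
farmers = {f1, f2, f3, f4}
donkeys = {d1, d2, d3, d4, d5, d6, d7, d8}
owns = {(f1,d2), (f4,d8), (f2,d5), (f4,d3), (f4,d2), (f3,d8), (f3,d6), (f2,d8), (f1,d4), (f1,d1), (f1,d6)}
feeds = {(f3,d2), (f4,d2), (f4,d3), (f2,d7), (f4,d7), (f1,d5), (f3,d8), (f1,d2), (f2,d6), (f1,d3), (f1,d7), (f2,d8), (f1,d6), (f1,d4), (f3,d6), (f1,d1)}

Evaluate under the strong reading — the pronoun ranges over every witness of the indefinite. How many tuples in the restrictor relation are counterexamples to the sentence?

"it" takes "a donkey" as antecedent — a donkey pronoun bound across the clause boundary.
Strong reading: for every (f,d) with owns(f,d), feeds(f,d).
Restrictor pairs: (f1,d1) ✓  (f1,d2) ✓  (f1,d4) ✓  (f1,d6) ✓  (f2,d5) ✗  (f2,d8) ✓  (f3,d6) ✓  (f3,d8) ✓  (f4,d2) ✓  (f4,d3) ✓  (f4,d8) ✗
Counterexamples (restrictor pairs failing the scope): 2.

2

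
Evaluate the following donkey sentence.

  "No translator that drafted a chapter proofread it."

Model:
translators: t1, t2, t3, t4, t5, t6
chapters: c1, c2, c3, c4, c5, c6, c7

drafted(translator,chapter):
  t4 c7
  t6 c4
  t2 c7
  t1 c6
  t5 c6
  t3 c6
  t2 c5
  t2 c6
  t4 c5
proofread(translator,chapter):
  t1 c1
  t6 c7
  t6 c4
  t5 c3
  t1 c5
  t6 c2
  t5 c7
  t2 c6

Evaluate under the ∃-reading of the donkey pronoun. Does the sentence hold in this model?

"it" takes "a chapter" as antecedent — a donkey pronoun bound across the clause boundary.
Truth condition: for no (t,c) with drafted(t,c) does proofread(t,c) hold.
Restrictor pairs — does the scope hold? (t1,c6):fails  (t2,c5):fails  (t2,c6):holds  (t2,c7):fails  (t3,c6):fails  (t4,c5):fails  (t4,c7):fails  (t5,c6):fails  (t6,c4):holds
Scope holds for 2 pair(s), so the sentence is false.

False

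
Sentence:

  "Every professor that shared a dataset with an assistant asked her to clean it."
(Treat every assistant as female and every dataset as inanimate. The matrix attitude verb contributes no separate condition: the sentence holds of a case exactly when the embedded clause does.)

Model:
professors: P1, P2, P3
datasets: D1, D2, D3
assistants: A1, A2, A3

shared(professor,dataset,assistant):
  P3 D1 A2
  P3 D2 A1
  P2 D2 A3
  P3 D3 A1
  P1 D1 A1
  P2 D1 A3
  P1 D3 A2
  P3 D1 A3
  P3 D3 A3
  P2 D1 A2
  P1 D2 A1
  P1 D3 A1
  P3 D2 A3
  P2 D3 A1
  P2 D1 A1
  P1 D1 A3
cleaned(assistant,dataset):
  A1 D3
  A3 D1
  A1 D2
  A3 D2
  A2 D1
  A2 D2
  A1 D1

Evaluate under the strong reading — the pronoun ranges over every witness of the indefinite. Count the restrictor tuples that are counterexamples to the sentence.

"her" takes "an assistant" as antecedent and "it" takes "a dataset"; both are donkey pronouns co-varying with the restrictor.
Strong reading: for every (p,d,a) with shared(p,d,a), cleaned(a,d).
Restrictor triples: (P1,D1,A1)→cleaned(A1,D1) ✓  (P1,D1,A3)→cleaned(A3,D1) ✓  (P1,D2,A1)→cleaned(A1,D2) ✓  (P1,D3,A1)→cleaned(A1,D3) ✓  (P1,D3,A2)→cleaned(A2,D3) ✗  (P2,D1,A1)→cleaned(A1,D1) ✓  (P2,D1,A2)→cleaned(A2,D1) ✓  (P2,D1,A3)→cleaned(A3,D1) ✓  (P2,D2,A3)→cleaned(A3,D2) ✓  (P2,D3,A1)→cleaned(A1,D3) ✓  (P3,D1,A2)→cleaned(A2,D1) ✓  (P3,D1,A3)→cleaned(A3,D1) ✓  (P3,D2,A1)→cleaned(A1,D2) ✓  (P3,D2,A3)→cleaned(A3,D2) ✓  (P3,D3,A1)→cleaned(A1,D3) ✓  (P3,D3,A3)→cleaned(A3,D3) ✗
Counterexamples (restrictor triples failing the scope): 2.

2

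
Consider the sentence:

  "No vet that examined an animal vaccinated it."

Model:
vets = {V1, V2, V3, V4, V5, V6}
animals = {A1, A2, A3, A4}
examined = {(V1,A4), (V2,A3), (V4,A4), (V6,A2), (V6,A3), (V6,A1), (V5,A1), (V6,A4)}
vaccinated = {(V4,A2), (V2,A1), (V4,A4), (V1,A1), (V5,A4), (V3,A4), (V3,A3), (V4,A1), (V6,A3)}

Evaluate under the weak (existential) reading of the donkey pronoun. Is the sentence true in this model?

"it" takes "an animal" as antecedent — a donkey pronoun bound across the clause boundary.
Truth condition: for no (v,a) with examined(v,a) does vaccinated(v,a) hold.
Restrictor pairs — does the scope hold? (V1,A4):fails  (V2,A3):fails  (V4,A4):holds  (V5,A1):fails  (V6,A1):fails  (V6,A2):fails  (V6,A3):holds  (V6,A4):fails
Scope holds for 2 pair(s), so the sentence is false.

False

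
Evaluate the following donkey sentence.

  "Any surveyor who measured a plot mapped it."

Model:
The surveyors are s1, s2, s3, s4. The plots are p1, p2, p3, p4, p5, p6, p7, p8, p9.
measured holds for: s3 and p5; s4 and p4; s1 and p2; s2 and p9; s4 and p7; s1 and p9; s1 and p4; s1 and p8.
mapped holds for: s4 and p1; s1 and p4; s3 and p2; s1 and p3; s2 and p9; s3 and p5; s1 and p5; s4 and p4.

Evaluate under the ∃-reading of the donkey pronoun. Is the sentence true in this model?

True

"it" takes "a plot" as antecedent — a donkey pronoun bound across the clause boundary.
Weak reading: every surveyor s with some measured-plot has at least one measured-plot p such that mapped(s,p).
Per surveyor: s1:✓  s2:✓  s3:✓  s4:✓
Every surveyor in the restrictor has a witness.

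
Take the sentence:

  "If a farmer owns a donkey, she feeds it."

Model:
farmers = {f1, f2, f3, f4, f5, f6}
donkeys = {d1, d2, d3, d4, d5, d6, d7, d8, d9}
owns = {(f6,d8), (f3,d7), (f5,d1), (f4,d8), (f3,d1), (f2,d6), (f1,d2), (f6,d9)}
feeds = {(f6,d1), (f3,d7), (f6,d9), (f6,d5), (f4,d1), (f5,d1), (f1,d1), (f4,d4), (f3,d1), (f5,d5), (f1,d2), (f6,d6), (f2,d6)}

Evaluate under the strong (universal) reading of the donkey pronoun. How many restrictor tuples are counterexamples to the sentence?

"it" takes "a donkey" as antecedent — a donkey pronoun bound across the clause boundary.
Strong reading: for every (f,d) with owns(f,d), feeds(f,d).
Restrictor pairs: (f1,d2) ✓  (f2,d6) ✓  (f3,d1) ✓  (f3,d7) ✓  (f4,d8) ✗  (f5,d1) ✓  (f6,d8) ✗  (f6,d9) ✓
Counterexamples (restrictor pairs failing the scope): 2.

2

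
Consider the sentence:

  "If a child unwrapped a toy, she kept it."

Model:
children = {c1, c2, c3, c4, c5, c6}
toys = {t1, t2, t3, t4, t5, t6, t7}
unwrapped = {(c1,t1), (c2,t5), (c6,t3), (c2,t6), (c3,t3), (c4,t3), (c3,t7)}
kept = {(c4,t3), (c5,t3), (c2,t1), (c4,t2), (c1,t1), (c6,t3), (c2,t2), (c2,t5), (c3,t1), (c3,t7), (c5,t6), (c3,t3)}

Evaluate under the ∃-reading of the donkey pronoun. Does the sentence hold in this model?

True

"it" takes "a toy" as antecedent — a donkey pronoun bound across the clause boundary.
Weak reading: every child c with some unwrapped-toy has at least one unwrapped-toy t such that kept(c,t).
Per child: c1:✓  c2:✓  c3:✓  c4:✓  c6:✓
Every child in the restrictor has a witness.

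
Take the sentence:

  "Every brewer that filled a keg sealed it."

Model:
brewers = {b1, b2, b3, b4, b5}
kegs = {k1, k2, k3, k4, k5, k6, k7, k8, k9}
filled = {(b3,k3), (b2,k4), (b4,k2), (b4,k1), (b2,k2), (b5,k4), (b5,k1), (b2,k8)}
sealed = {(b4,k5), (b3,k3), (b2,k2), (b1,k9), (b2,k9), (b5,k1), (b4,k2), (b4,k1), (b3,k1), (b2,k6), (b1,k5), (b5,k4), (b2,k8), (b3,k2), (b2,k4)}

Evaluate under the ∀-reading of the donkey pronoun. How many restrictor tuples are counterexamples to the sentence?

"it" takes "a keg" as antecedent — a donkey pronoun bound across the clause boundary.
Strong reading: for every (b,k) with filled(b,k), sealed(b,k).
Restrictor pairs: (b2,k2) ✓  (b2,k4) ✓  (b2,k8) ✓  (b3,k3) ✓  (b4,k1) ✓  (b4,k2) ✓  (b5,k1) ✓  (b5,k4) ✓
Counterexamples (restrictor pairs failing the scope): 0.

0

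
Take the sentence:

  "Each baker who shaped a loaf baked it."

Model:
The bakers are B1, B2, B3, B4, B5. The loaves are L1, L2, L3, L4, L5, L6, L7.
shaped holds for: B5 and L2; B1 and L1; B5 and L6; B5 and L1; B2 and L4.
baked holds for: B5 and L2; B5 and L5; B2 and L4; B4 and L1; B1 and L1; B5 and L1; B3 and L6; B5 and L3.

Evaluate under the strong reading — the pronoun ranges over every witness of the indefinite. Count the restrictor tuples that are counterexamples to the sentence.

"it" takes "a loaf" as antecedent — a donkey pronoun bound across the clause boundary.
Strong reading: for every (b,l) with shaped(b,l), baked(b,l).
Restrictor pairs: (B1,L1) ✓  (B2,L4) ✓  (B5,L1) ✓  (B5,L2) ✓  (B5,L6) ✗
Counterexamples (restrictor pairs failing the scope): 1.

1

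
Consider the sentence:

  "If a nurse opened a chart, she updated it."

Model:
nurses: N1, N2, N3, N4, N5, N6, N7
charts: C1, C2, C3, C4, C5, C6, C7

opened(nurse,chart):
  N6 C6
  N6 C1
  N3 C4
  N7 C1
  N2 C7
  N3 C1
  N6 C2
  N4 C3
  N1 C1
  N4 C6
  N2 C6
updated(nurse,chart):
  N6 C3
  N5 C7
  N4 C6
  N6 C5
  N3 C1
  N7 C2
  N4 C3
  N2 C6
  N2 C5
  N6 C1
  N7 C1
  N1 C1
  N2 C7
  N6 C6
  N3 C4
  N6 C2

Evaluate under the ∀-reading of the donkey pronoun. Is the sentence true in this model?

True

"it" takes "a chart" as antecedent — a donkey pronoun bound across the clause boundary.
Strong reading: for every (n,c) with opened(n,c), updated(n,c).
Restrictor pairs: (N1,C1) ✓  (N2,C6) ✓  (N2,C7) ✓  (N3,C1) ✓  (N3,C4) ✓  (N4,C3) ✓  (N4,C6) ✓  (N6,C1) ✓  (N6,C2) ✓  (N6,C6) ✓  (N7,C1) ✓
Every restrictor pair satisfies the scope.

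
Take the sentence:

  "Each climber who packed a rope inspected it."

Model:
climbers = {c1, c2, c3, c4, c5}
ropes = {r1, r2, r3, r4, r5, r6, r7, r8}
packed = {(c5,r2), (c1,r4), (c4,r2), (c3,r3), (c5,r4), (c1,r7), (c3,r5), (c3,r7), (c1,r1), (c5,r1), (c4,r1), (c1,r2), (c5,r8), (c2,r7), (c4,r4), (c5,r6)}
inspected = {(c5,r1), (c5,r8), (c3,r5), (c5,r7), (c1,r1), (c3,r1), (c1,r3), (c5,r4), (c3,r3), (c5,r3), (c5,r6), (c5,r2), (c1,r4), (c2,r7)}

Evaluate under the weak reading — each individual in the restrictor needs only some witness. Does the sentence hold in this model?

False

"it" takes "a rope" as antecedent — a donkey pronoun bound across the clause boundary.
Weak reading: every climber c with some packed-rope has at least one packed-rope r such that inspected(c,r).
Per climber: c1:✓  c2:✓  c3:✓  c4:✗  c5:✓
c4 has no witness among its packed-ropes.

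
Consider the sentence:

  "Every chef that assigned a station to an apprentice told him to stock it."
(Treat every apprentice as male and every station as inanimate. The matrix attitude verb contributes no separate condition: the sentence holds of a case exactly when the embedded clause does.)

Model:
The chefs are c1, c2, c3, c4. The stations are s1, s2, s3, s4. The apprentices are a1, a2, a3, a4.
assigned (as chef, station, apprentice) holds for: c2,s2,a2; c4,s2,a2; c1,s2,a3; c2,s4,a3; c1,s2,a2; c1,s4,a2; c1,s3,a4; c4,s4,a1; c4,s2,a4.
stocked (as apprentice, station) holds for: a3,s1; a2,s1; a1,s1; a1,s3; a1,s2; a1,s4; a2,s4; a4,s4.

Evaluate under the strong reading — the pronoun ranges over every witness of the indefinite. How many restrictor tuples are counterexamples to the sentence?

"him" takes "an apprentice" as antecedent and "it" takes "a station"; both are donkey pronouns co-varying with the restrictor.
Strong reading: for every (c,s,a) with assigned(c,s,a), stocked(a,s).
Restrictor triples: (c1,s2,a2)→stocked(a2,s2) ✗  (c1,s2,a3)→stocked(a3,s2) ✗  (c1,s3,a4)→stocked(a4,s3) ✗  (c1,s4,a2)→stocked(a2,s4) ✓  (c2,s2,a2)→stocked(a2,s2) ✗  (c2,s4,a3)→stocked(a3,s4) ✗  (c4,s2,a2)→stocked(a2,s2) ✗  (c4,s2,a4)→stocked(a4,s2) ✗  (c4,s4,a1)→stocked(a1,s4) ✓
Counterexamples (restrictor triples failing the scope): 7.

7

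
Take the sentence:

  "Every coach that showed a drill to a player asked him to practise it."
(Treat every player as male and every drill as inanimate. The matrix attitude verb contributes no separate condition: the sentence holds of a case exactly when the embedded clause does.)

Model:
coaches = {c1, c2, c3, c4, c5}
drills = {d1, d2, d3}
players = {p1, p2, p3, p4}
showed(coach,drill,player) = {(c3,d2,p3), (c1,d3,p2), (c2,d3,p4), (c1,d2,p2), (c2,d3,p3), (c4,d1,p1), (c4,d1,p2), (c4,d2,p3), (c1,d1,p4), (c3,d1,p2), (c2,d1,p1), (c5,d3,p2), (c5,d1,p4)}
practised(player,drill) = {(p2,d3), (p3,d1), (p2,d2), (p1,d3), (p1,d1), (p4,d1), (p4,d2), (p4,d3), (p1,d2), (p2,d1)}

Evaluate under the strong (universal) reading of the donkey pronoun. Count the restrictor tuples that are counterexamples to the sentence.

"him" takes "a player" as antecedent and "it" takes "a drill"; both are donkey pronouns co-varying with the restrictor.
Strong reading: for every (c,d,p) with showed(c,d,p), practised(p,d).
Restrictor triples: (c1,d1,p4)→practised(p4,d1) ✓  (c1,d2,p2)→practised(p2,d2) ✓  (c1,d3,p2)→practised(p2,d3) ✓  (c2,d1,p1)→practised(p1,d1) ✓  (c2,d3,p3)→practised(p3,d3) ✗  (c2,d3,p4)→practised(p4,d3) ✓  (c3,d1,p2)→practised(p2,d1) ✓  (c3,d2,p3)→practised(p3,d2) ✗  (c4,d1,p1)→practised(p1,d1) ✓  (c4,d1,p2)→practised(p2,d1) ✓  (c4,d2,p3)→practised(p3,d2) ✗  (c5,d1,p4)→practised(p4,d1) ✓  (c5,d3,p2)→practised(p2,d3) ✓
Counterexamples (restrictor triples failing the scope): 3.

3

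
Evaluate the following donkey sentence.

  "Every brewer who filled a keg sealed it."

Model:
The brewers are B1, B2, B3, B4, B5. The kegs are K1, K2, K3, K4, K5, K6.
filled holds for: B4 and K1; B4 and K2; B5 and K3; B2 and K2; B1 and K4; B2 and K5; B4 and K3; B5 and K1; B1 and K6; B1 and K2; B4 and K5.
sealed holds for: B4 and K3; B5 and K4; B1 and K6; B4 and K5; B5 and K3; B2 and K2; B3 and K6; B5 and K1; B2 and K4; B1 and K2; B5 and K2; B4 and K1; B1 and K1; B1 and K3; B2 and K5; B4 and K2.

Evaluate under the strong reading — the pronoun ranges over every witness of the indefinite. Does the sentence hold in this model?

"it" takes "a keg" as antecedent — a donkey pronoun bound across the clause boundary.
Strong reading: for every (b,k) with filled(b,k), sealed(b,k).
Restrictor pairs: (B1,K2) ✓  (B1,K4) ✗  (B1,K6) ✓  (B2,K2) ✓  (B2,K5) ✓  (B4,K1) ✓  (B4,K2) ✓  (B4,K3) ✓  (B4,K5) ✓  (B5,K1) ✓  (B5,K3) ✓
Counterexample: (B1,K4) is in filled but fails the scope.

False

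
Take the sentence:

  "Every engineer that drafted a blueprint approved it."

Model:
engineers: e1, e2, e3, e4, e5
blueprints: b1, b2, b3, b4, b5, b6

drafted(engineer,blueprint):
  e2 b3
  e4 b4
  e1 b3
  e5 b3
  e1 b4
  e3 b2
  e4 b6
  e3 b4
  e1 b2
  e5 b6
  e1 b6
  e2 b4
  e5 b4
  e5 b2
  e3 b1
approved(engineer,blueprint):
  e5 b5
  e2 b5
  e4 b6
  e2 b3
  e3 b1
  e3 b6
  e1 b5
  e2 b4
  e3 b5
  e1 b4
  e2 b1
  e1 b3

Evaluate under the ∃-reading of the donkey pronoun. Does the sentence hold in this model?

"it" takes "a blueprint" as antecedent — a donkey pronoun bound across the clause boundary.
Weak reading: every engineer e with some drafted-blueprint has at least one drafted-blueprint b such that approved(e,b).
Per engineer: e1:✓  e2:✓  e3:✓  e4:✓  e5:✗
e5 has no witness among its drafted-blueprints.

False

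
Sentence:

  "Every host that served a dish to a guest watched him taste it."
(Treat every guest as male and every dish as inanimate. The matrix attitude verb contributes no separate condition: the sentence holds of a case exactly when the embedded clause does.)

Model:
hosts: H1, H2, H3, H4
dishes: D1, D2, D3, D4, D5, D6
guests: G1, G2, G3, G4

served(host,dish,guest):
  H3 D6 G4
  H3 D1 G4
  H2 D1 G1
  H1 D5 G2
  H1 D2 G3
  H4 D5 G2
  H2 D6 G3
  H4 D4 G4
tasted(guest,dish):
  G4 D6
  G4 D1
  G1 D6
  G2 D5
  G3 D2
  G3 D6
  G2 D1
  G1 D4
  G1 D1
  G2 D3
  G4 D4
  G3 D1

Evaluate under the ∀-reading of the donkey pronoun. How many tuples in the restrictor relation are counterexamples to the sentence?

0

"him" takes "a guest" as antecedent and "it" takes "a dish"; both are donkey pronouns co-varying with the restrictor.
Strong reading: for every (h,d,g) with served(h,d,g), tasted(g,d).
Restrictor triples: (H1,D2,G3)→tasted(G3,D2) ✓  (H1,D5,G2)→tasted(G2,D5) ✓  (H2,D1,G1)→tasted(G1,D1) ✓  (H2,D6,G3)→tasted(G3,D6) ✓  (H3,D1,G4)→tasted(G4,D1) ✓  (H3,D6,G4)→tasted(G4,D6) ✓  (H4,D4,G4)→tasted(G4,D4) ✓  (H4,D5,G2)→tasted(G2,D5) ✓
Counterexamples (restrictor triples failing the scope): 0.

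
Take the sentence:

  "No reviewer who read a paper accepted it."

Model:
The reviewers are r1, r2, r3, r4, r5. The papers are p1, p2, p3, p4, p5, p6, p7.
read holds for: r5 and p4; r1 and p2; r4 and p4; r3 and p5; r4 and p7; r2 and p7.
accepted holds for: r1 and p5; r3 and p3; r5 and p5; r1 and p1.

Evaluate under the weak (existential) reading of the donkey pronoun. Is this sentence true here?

"it" takes "a paper" as antecedent — a donkey pronoun bound across the clause boundary.
Truth condition: for no (r,p) with read(r,p) does accepted(r,p) hold.
Restrictor pairs — does the scope hold? (r1,p2):fails  (r2,p7):fails  (r3,p5):fails  (r4,p4):fails  (r4,p7):fails  (r5,p4):fails
Scope holds for no restrictor pair, so the sentence is true.

True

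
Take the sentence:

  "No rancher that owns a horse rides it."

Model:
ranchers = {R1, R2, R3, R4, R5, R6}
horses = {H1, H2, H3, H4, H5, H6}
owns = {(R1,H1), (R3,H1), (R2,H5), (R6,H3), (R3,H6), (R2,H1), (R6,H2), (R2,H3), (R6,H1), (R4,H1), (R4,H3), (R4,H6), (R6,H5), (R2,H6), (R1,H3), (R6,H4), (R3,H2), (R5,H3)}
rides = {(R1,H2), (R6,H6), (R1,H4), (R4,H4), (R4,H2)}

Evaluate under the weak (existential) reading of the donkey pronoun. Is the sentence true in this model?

"it" takes "a horse" as antecedent — a donkey pronoun bound across the clause boundary.
Truth condition: for no (r,h) with owns(r,h) does rides(r,h) hold.
Restrictor pairs — does the scope hold? (R1,H1):fails  (R1,H3):fails  (R2,H1):fails  (R2,H3):fails  (R2,H5):fails  (R2,H6):fails  (R3,H1):fails  (R3,H2):fails  (R3,H6):fails  (R4,H1):fails  (R4,H3):fails  (R4,H6):fails  (R5,H3):fails  (R6,H1):fails  (R6,H2):fails  (R6,H3):fails  (R6,H4):fails  (R6,H5):fails
Scope holds for no restrictor pair, so the sentence is true.

True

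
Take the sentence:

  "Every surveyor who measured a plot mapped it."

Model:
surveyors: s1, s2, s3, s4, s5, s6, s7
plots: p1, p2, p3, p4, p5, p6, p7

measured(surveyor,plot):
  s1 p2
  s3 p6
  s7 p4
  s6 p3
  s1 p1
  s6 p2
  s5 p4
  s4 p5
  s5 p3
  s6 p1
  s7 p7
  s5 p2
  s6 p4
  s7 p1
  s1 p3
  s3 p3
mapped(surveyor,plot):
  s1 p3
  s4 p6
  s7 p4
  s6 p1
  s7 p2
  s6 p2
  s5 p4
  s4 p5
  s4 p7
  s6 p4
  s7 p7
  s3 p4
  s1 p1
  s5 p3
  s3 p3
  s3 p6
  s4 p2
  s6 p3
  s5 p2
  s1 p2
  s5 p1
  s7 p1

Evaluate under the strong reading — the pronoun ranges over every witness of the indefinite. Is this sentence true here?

True

"it" takes "a plot" as antecedent — a donkey pronoun bound across the clause boundary.
Strong reading: for every (s,p) with measured(s,p), mapped(s,p).
Restrictor pairs: (s1,p1) ✓  (s1,p2) ✓  (s1,p3) ✓  (s3,p3) ✓  (s3,p6) ✓  (s4,p5) ✓  (s5,p2) ✓  (s5,p3) ✓  (s5,p4) ✓  (s6,p1) ✓  (s6,p2) ✓  (s6,p3) ✓  (s6,p4) ✓  (s7,p1) ✓  (s7,p4) ✓  (s7,p7) ✓
Every restrictor pair satisfies the scope.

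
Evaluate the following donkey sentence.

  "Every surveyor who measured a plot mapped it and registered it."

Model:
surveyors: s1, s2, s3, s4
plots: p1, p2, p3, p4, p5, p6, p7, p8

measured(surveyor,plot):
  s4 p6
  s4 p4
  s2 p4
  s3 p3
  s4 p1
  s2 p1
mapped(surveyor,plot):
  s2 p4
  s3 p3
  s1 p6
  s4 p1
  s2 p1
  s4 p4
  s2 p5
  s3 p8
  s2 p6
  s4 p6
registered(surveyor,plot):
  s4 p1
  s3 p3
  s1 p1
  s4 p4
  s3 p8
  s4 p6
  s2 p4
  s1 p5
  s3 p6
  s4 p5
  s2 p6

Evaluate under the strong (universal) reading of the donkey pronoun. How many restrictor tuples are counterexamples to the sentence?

1

"it" takes "a plot" as antecedent — a donkey pronoun bound across the clause boundary.
Strong reading: for every (s,p) with measured(s,p), mapped(s,p) ∧ registered(s,p).
Restrictor pairs: (s2,p1) ✗  (s2,p4) ✓  (s3,p3) ✓  (s4,p1) ✓  (s4,p4) ✓  (s4,p6) ✓
Counterexamples (restrictor pairs failing the scope): 1.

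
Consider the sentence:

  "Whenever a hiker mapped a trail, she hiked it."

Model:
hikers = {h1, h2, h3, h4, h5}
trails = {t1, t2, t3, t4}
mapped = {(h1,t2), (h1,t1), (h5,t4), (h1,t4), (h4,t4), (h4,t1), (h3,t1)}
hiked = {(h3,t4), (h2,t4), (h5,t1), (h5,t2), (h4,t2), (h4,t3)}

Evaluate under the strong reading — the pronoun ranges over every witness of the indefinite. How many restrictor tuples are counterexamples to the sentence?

"it" takes "a trail" as antecedent — a donkey pronoun bound across the clause boundary.
Strong reading: for every (h,t) with mapped(h,t), hiked(h,t).
Restrictor pairs: (h1,t1) ✗  (h1,t2) ✗  (h1,t4) ✗  (h3,t1) ✗  (h4,t1) ✗  (h4,t4) ✗  (h5,t4) ✗
Counterexamples (restrictor pairs failing the scope): 7.

7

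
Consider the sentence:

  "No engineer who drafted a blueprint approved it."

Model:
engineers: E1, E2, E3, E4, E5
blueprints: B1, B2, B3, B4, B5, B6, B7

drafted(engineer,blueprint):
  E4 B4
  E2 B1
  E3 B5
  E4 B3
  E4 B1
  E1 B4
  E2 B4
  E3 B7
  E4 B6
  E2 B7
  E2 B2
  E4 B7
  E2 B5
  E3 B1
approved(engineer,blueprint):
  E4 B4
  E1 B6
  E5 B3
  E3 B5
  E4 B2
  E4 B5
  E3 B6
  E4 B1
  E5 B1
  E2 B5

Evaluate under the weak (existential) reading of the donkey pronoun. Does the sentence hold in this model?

False

"it" takes "a blueprint" as antecedent — a donkey pronoun bound across the clause boundary.
Truth condition: for no (e,b) with drafted(e,b) does approved(e,b) hold.
Restrictor pairs — does the scope hold? (E1,B4):fails  (E2,B1):fails  (E2,B2):fails  (E2,B4):fails  (E2,B5):holds  (E2,B7):fails  (E3,B1):fails  (E3,B5):holds  (E3,B7):fails  (E4,B1):holds  (E4,B3):fails  (E4,B4):holds  (E4,B6):fails  (E4,B7):fails
Scope holds for 4 pair(s), so the sentence is false.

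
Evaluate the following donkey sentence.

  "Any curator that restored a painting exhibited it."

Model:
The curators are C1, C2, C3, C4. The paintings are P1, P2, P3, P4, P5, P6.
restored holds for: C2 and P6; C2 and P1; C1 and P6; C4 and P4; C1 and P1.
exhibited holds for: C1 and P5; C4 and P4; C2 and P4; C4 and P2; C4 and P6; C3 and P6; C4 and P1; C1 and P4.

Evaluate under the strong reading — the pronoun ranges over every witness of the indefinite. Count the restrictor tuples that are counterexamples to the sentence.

4

"it" takes "a painting" as antecedent — a donkey pronoun bound across the clause boundary.
Strong reading: for every (c,p) with restored(c,p), exhibited(c,p).
Restrictor pairs: (C1,P1) ✗  (C1,P6) ✗  (C2,P1) ✗  (C2,P6) ✗  (C4,P4) ✓
Counterexamples (restrictor pairs failing the scope): 4.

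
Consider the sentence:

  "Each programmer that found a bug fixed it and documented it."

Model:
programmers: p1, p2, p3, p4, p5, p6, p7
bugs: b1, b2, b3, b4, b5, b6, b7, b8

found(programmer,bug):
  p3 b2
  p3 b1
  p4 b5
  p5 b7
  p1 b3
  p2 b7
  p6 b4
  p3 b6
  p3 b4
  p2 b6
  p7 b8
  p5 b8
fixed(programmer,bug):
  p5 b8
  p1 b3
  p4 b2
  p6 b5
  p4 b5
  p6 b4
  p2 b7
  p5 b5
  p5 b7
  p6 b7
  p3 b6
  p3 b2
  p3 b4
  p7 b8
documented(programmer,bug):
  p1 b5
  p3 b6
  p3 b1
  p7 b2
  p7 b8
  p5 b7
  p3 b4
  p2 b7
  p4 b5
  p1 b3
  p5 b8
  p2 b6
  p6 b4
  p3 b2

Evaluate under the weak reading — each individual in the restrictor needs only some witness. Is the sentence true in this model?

True

"it" takes "a bug" as antecedent — a donkey pronoun bound across the clause boundary.
Weak reading: every programmer p with some found-bug has at least one found-bug b such that fixed(p,b) ∧ documented(p,b).
Per programmer: p1:✓  p2:✓  p3:✓  p4:✓  p5:✓  p6:✓  p7:✓
Every programmer in the restrictor has a witness.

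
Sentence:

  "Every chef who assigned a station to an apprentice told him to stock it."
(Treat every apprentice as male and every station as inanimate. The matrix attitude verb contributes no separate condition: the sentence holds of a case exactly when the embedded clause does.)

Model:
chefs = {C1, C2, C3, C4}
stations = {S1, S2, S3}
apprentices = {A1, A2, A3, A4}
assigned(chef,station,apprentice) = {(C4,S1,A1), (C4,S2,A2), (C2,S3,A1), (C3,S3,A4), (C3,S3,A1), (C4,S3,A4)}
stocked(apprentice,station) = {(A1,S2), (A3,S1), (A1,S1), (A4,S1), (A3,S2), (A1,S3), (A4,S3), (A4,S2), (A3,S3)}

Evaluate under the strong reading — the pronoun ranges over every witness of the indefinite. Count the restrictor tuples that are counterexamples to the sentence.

"him" takes "an apprentice" as antecedent and "it" takes "a station"; both are donkey pronouns co-varying with the restrictor.
Strong reading: for every (c,s,a) with assigned(c,s,a), stocked(a,s).
Restrictor triples: (C2,S3,A1)→stocked(A1,S3) ✓  (C3,S3,A1)→stocked(A1,S3) ✓  (C3,S3,A4)→stocked(A4,S3) ✓  (C4,S1,A1)→stocked(A1,S1) ✓  (C4,S2,A2)→stocked(A2,S2) ✗  (C4,S3,A4)→stocked(A4,S3) ✓
Counterexamples (restrictor triples failing the scope): 1.

1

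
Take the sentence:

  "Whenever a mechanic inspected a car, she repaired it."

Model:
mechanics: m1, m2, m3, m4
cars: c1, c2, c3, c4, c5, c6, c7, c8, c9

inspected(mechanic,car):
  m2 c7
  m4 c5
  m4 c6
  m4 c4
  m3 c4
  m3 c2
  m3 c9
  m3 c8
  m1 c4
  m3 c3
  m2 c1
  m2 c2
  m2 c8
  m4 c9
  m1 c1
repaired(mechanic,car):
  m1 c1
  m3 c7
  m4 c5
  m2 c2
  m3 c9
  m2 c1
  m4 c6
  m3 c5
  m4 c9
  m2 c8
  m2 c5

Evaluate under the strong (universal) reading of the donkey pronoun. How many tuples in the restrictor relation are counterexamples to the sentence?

"it" takes "a car" as antecedent — a donkey pronoun bound across the clause boundary.
Strong reading: for every (m,c) with inspected(m,c), repaired(m,c).
Restrictor pairs: (m1,c1) ✓  (m1,c4) ✗  (m2,c1) ✓  (m2,c2) ✓  (m2,c7) ✗  (m2,c8) ✓  (m3,c2) ✗  (m3,c3) ✗  (m3,c4) ✗  (m3,c8) ✗  (m3,c9) ✓  (m4,c4) ✗  (m4,c5) ✓  (m4,c6) ✓  (m4,c9) ✓
Counterexamples (restrictor pairs failing the scope): 7.

7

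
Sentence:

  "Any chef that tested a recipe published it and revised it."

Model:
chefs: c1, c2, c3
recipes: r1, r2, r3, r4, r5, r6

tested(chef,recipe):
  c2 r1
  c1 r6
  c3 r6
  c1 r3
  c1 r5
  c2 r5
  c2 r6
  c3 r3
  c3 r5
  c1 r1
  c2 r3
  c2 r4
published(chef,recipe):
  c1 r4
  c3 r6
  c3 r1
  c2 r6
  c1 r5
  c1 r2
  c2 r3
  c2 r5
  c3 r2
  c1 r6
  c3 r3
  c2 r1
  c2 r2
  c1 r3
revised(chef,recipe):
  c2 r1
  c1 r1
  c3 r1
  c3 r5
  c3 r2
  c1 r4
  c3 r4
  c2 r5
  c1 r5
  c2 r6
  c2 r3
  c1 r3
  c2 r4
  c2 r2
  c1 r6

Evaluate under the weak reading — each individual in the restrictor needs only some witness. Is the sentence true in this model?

"it" takes "a recipe" as antecedent — a donkey pronoun bound across the clause boundary.
Weak reading: every chef c with some tested-recipe has at least one tested-recipe r such that published(c,r) ∧ revised(c,r).
Per chef: c1:✓  c2:✓  c3:✗
c3 has no witness among its tested-recipes.

False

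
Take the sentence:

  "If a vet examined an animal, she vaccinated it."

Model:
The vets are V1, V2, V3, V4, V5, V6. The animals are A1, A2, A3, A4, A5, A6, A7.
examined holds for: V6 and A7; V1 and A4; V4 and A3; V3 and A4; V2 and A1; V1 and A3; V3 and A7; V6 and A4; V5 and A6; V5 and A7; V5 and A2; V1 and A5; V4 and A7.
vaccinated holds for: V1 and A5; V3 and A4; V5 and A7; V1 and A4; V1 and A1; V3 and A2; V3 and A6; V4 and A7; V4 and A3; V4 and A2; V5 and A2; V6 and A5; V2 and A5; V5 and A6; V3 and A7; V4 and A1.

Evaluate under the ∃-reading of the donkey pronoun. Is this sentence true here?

"it" takes "an animal" as antecedent — a donkey pronoun bound across the clause boundary.
Weak reading: every vet v with some examined-animal has at least one examined-animal a such that vaccinated(v,a).
Per vet: V1:✓  V2:✗  V3:✓  V4:✓  V5:✓  V6:✗
V2 has no witness among its examined-animals.

False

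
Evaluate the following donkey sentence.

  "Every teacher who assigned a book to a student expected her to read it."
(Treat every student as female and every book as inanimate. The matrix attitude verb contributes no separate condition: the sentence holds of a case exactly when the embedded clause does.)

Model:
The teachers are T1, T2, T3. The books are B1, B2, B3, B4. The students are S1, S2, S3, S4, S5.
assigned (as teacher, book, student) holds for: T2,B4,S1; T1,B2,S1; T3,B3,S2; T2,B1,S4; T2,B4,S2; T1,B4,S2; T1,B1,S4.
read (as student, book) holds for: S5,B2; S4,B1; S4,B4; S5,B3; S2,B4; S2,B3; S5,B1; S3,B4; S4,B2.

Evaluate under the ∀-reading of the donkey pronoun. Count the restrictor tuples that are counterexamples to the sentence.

2

"her" takes "a student" as antecedent and "it" takes "a book"; both are donkey pronouns co-varying with the restrictor.
Strong reading: for every (t,b,s) with assigned(t,b,s), read(s,b).
Restrictor triples: (T1,B1,S4)→read(S4,B1) ✓  (T1,B2,S1)→read(S1,B2) ✗  (T1,B4,S2)→read(S2,B4) ✓  (T2,B1,S4)→read(S4,B1) ✓  (T2,B4,S1)→read(S1,B4) ✗  (T2,B4,S2)→read(S2,B4) ✓  (T3,B3,S2)→read(S2,B3) ✓
Counterexamples (restrictor triples failing the scope): 2.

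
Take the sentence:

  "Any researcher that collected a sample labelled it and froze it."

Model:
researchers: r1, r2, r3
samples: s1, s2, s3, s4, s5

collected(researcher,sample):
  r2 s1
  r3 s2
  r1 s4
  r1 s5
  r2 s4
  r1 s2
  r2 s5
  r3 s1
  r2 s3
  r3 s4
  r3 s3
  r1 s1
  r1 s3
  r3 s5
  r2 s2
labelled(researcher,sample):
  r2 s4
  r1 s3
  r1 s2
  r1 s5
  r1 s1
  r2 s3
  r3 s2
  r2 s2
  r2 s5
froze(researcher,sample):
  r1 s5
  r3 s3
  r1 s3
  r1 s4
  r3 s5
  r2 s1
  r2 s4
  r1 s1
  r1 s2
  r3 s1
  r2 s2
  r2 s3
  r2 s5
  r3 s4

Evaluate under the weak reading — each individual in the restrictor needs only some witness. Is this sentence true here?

False

"it" takes "a sample" as antecedent — a donkey pronoun bound across the clause boundary.
Weak reading: every researcher r with some collected-sample has at least one collected-sample s such that labelled(r,s) ∧ froze(r,s).
Per researcher: r1:✓  r2:✓  r3:✗
r3 has no witness among its collected-samples.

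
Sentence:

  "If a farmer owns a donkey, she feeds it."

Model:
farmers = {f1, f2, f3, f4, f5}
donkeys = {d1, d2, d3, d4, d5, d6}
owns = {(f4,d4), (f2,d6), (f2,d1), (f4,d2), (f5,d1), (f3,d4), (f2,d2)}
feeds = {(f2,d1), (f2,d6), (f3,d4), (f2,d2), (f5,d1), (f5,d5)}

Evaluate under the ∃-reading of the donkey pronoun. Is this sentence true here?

False

"it" takes "a donkey" as antecedent — a donkey pronoun bound across the clause boundary.
Weak reading: every farmer f with some owns-donkey has at least one owns-donkey d such that feeds(f,d).
Per farmer: f2:✓  f3:✓  f4:✗  f5:✓
f4 has no witness among its owns-donkeys.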